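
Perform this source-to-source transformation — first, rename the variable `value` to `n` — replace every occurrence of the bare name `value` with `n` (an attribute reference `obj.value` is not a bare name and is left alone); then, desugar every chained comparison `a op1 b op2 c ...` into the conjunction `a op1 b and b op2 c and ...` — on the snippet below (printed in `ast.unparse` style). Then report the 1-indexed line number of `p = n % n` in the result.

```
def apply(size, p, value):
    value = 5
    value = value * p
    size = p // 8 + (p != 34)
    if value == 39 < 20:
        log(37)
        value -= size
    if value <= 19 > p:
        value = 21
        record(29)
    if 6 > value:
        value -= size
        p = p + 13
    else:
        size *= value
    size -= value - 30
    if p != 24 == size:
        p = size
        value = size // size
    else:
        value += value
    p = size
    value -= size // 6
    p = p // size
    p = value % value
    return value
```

25

Transformed code:
def apply(size, p, n):
    n = 5
    n = n * p
    size = p // 8 + (p != 34)
    if n == 39 and 39 < 20:
        log(37)
        n -= size
    if n <= 19 and 19 > p:
        n = 21
        record(29)
    if 6 > n:
        n -= size
        p = p + 13
    else:
        size *= n
    size -= n - 30
    if p != 24 and 24 == size:
        p = size
        n = size // size
    else:
        n += n
    p = size
    n -= size // 6
    p = p // size
    p = n % n
    return n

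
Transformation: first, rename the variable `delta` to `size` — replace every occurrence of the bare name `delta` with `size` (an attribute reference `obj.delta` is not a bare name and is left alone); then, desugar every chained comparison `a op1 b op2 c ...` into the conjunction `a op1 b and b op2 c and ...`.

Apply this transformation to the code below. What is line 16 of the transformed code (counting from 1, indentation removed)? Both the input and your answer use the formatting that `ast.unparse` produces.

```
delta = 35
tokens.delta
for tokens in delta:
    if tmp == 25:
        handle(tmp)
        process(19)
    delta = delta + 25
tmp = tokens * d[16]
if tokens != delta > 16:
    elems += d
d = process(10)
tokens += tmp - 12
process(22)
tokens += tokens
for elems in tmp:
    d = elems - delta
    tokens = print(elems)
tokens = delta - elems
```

Transformed code:
size = 35
tokens.delta
for tokens in size:
    if tmp == 25:
        handle(tmp)
        process(19)
    size = size + 25
tmp = tokens * d[16]
if tokens != size and size > 16:
    elems += d
d = process(10)
tokens += tmp - 12
process(22)
tokens += tokens
for elems in tmp:
    d = elems - size
    tokens = print(elems)
tokens = size - elems

d = elems - size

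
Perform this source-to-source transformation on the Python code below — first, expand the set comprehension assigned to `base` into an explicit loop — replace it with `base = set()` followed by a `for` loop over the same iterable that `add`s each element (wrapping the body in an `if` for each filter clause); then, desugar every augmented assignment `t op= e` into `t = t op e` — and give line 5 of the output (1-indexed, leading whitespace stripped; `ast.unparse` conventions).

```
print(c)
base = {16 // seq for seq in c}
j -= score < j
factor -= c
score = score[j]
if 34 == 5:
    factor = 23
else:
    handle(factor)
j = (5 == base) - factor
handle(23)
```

j = j - (score < j)

Transformed code:
print(c)
base = set()
for seq in c:
    base.add(16 // seq)
j = j - (score < j)
factor = factor - c
score = score[j]
if 34 == 5:
    factor = 23
else:
    handle(factor)
j = (5 == base) - factor
handle(23)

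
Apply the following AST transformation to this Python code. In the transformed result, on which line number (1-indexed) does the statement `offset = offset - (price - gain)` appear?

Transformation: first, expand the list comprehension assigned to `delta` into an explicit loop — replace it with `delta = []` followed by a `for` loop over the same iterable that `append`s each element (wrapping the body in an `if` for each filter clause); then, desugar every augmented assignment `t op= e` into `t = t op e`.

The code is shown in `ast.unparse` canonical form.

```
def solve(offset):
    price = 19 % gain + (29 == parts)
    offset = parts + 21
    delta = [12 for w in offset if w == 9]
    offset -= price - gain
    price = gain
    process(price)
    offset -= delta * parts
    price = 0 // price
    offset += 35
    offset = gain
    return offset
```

Transformed code:
def solve(offset):
    price = 19 % gain + (29 == parts)
    offset = parts + 21
    delta = []
    for w in offset:
        if w == 9:
            delta.append(12)
    offset = offset - (price - gain)
    price = gain
    process(price)
    offset = offset - delta * parts
    price = 0 // price
    offset = offset + 35
    offset = gain
    return offset

8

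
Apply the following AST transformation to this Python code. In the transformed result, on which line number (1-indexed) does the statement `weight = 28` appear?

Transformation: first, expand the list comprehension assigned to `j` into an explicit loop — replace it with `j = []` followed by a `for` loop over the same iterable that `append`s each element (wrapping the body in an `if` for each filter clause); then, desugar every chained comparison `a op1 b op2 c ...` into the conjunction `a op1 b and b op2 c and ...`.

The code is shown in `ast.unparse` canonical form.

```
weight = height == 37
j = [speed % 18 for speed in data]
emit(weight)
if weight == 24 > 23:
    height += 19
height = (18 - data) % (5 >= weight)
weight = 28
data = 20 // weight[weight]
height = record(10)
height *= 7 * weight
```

9

Transformed code:
weight = height == 37
j = []
for speed in data:
    j.append(speed % 18)
emit(weight)
if weight == 24 and 24 > 23:
    height += 19
height = (18 - data) % (5 >= weight)
weight = 28
data = 20 // weight[weight]
height = record(10)
height *= 7 * weight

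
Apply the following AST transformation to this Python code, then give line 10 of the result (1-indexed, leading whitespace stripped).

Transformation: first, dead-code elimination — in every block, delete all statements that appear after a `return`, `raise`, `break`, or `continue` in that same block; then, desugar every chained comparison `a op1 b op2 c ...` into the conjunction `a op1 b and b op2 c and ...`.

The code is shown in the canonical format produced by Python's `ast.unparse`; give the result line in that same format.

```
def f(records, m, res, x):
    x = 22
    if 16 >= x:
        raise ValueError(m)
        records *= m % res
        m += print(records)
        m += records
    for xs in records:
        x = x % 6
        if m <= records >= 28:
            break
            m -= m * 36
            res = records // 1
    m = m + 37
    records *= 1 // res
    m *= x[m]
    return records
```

Transformed code:
def f(records, m, res, x):
    x = 22
    if 16 >= x:
        raise ValueError(m)
    for xs in records:
        x = x % 6
        if m <= records and records >= 28:
            break
    m = m + 37
    records *= 1 // res
    m *= x[m]
    return records

records *= 1 // res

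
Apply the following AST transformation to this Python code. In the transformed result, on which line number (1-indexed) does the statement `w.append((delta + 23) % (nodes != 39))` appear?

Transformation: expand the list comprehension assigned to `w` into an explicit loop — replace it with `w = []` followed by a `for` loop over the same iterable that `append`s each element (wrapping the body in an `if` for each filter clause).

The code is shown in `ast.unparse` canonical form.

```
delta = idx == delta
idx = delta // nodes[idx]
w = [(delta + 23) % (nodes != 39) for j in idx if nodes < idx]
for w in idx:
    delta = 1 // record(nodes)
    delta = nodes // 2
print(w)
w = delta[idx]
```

Transformed code:
delta = idx == delta
idx = delta // nodes[idx]
w = []
for j in idx:
    if nodes < idx:
        w.append((delta + 23) % (nodes != 39))
for w in idx:
    delta = 1 // record(nodes)
    delta = nodes // 2
print(w)
w = delta[idx]

6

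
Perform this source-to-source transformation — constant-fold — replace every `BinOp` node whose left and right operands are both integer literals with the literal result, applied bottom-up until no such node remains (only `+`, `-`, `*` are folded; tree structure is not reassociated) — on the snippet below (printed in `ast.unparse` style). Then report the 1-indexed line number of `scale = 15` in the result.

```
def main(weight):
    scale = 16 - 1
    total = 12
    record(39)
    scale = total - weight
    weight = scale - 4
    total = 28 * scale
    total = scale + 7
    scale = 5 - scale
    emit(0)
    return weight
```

Transformed code:
def main(weight):
    scale = 15
    total = 12
    record(39)
    scale = total - weight
    weight = scale - 4
    total = 28 * scale
    total = scale + 7
    scale = 5 - scale
    emit(0)
    return weight

2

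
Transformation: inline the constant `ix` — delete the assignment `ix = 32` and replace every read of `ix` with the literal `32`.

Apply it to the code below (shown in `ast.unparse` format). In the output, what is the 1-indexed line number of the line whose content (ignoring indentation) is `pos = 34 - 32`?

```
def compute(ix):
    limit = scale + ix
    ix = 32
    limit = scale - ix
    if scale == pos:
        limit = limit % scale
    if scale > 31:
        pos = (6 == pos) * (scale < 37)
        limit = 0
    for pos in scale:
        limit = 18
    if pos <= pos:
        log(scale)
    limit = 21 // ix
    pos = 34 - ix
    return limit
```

14

Transformed code:
def compute(ix):
    limit = scale + 32
    limit = scale - 32
    if scale == pos:
        limit = limit % scale
    if scale > 31:
        pos = (6 == pos) * (scale < 37)
        limit = 0
    for pos in scale:
        limit = 18
    if pos <= pos:
        log(scale)
    limit = 21 // 32
    pos = 34 - 32
    return limit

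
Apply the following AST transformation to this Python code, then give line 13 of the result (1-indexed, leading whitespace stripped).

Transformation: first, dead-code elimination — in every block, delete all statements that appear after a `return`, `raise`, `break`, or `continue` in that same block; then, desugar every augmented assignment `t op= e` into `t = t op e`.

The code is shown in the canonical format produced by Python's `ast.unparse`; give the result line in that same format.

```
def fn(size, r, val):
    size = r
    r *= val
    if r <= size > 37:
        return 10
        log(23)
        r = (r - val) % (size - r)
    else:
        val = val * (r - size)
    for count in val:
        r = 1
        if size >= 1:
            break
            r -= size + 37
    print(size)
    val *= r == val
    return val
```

val = val * (r == val)

Transformed code:
def fn(size, r, val):
    size = r
    r = r * val
    if r <= size > 37:
        return 10
    else:
        val = val * (r - size)
    for count in val:
        r = 1
        if size >= 1:
            break
    print(size)
    val = val * (r == val)
    return val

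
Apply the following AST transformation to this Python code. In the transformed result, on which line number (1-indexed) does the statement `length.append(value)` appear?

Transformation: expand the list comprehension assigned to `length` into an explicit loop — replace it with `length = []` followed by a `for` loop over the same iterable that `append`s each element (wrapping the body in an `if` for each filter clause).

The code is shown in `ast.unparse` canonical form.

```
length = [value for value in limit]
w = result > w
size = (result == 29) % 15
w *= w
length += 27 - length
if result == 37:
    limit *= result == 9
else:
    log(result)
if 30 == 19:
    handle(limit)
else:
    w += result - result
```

Transformed code:
length = []
for value in limit:
    length.append(value)
w = result > w
size = (result == 29) % 15
w *= w
length += 27 - length
if result == 37:
    limit *= result == 9
else:
    log(result)
if 30 == 19:
    handle(limit)
else:
    w += result - result

3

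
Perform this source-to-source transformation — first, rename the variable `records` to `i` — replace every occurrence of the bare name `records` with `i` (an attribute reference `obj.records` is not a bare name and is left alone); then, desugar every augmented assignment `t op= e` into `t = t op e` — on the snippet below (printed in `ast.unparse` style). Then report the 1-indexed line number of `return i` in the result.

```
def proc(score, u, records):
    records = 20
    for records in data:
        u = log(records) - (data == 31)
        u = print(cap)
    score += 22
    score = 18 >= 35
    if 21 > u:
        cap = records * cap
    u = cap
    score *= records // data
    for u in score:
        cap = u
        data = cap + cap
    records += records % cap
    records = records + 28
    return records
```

Transformed code:
def proc(score, u, i):
    i = 20
    for i in data:
        u = log(i) - (data == 31)
        u = print(cap)
    score = score + 22
    score = 18 >= 35
    if 21 > u:
        cap = i * cap
    u = cap
    score = score * (i // data)
    for u in score:
        cap = u
        data = cap + cap
    i = i + i % cap
    i = i + 28
    return i

17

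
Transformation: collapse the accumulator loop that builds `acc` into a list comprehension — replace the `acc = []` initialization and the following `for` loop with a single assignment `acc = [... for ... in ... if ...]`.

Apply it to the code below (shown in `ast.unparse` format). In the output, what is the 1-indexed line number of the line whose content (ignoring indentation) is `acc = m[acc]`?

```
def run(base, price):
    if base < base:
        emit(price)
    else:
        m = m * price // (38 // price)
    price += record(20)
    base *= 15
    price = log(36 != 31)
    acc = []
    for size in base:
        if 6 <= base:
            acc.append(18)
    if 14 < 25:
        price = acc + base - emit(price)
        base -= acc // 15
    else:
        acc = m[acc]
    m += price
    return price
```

14

Transformed code:
def run(base, price):
    if base < base:
        emit(price)
    else:
        m = m * price // (38 // price)
    price += record(20)
    base *= 15
    price = log(36 != 31)
    acc = [18 for size in base if 6 <= base]
    if 14 < 25:
        price = acc + base - emit(price)
        base -= acc // 15
    else:
        acc = m[acc]
    m += price
    return price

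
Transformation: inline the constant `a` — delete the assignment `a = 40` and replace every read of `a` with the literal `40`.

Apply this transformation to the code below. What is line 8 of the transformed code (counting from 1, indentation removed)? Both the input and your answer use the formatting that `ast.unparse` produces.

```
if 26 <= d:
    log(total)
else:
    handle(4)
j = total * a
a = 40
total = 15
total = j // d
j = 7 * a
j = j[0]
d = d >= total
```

Transformed code:
if 26 <= d:
    log(total)
else:
    handle(4)
j = total * 40
total = 15
total = j // d
j = 7 * 40
j = j[0]
d = d >= total

j = 7 * 40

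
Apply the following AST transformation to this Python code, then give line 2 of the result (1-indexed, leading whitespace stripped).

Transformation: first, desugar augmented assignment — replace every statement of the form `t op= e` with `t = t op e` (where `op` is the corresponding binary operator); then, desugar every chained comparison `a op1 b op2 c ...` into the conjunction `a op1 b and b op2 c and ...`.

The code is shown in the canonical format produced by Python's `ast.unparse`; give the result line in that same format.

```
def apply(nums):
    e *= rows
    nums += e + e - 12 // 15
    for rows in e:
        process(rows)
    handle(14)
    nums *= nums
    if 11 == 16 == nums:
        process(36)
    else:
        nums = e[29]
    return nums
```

Transformed code:
def apply(nums):
    e = e * rows
    nums = nums + (e + e - 12 // 15)
    for rows in e:
        process(rows)
    handle(14)
    nums = nums * nums
    if 11 == 16 and 16 == nums:
        process(36)
    else:
        nums = e[29]
    return nums

e = e * rows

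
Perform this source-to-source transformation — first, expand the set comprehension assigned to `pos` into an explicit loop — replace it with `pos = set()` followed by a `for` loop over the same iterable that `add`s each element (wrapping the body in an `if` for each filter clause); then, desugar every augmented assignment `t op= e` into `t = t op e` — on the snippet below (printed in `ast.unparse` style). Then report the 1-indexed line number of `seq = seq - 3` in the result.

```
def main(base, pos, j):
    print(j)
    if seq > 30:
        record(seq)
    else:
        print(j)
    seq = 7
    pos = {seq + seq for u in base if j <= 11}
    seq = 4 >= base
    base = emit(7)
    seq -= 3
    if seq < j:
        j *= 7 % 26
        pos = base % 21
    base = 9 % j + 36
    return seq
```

Transformed code:
def main(base, pos, j):
    print(j)
    if seq > 30:
        record(seq)
    else:
        print(j)
    seq = 7
    pos = set()
    for u in base:
        if j <= 11:
            pos.add(seq + seq)
    seq = 4 >= base
    base = emit(7)
    seq = seq - 3
    if seq < j:
        j = j * (7 % 26)
        pos = base % 21
    base = 9 % j + 36
    return seq

14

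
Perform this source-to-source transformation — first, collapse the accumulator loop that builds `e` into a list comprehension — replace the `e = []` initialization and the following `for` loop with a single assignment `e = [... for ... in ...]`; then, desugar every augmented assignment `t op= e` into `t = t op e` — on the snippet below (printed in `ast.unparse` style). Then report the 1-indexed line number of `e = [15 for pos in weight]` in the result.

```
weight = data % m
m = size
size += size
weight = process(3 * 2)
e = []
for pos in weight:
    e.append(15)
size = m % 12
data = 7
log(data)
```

Transformed code:
weight = data % m
m = size
size = size + size
weight = process(3 * 2)
e = [15 for pos in weight]
size = m % 12
data = 7
log(data)

5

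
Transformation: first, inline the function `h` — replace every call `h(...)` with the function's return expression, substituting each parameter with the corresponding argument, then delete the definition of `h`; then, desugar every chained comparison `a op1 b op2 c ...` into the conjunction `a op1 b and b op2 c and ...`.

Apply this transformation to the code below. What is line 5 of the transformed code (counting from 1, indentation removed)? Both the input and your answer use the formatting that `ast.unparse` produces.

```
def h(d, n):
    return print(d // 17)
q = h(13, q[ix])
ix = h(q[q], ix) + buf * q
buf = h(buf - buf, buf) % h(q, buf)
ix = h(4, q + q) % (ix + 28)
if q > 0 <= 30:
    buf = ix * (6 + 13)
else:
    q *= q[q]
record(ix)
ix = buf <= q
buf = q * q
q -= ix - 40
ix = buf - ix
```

if q > 0 and 0 <= 30:

Transformed code:
q = print(13 // 17)
ix = print(q[q] // 17) + buf * q
buf = print((buf - buf) // 17) % print(q // 17)
ix = print(4 // 17) % (ix + 28)
if q > 0 and 0 <= 30:
    buf = ix * (6 + 13)
else:
    q *= q[q]
record(ix)
ix = buf <= q
buf = q * q
q -= ix - 40
ix = buf - ix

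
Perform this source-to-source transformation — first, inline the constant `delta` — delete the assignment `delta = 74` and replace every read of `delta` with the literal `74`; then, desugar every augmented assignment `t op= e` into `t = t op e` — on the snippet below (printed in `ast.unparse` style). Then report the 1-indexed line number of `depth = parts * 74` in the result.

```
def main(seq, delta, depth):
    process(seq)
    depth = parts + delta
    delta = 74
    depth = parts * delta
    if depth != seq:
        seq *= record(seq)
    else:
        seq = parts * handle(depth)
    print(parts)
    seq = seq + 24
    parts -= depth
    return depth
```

4

Transformed code:
def main(seq, delta, depth):
    process(seq)
    depth = parts + 74
    depth = parts * 74
    if depth != seq:
        seq = seq * record(seq)
    else:
        seq = parts * handle(depth)
    print(parts)
    seq = seq + 24
    parts = parts - depth
    return depth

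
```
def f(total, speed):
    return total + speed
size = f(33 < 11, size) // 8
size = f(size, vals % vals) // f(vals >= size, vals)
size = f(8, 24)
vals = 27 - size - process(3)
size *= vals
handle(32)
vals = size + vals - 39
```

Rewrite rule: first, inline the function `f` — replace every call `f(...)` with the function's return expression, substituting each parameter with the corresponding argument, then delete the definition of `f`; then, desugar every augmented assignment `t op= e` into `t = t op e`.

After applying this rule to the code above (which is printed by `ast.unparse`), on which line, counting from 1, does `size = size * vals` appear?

5

Transformed code:
size = ((33 < 11) + size) // 8
size = (size + vals % vals) // ((vals >= size) + vals)
size = 8 + 24
vals = 27 - size - process(3)
size = size * vals
handle(32)
vals = size + vals - 39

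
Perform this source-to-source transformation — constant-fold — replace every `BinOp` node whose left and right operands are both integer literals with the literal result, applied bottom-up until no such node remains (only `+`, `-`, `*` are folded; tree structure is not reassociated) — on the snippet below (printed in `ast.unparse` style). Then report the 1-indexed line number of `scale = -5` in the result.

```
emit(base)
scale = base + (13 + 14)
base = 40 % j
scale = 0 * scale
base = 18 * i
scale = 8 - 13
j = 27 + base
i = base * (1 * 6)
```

6

Transformed code:
emit(base)
scale = base + 27
base = 40 % j
scale = 0 * scale
base = 18 * i
scale = -5
j = 27 + base
i = base * 6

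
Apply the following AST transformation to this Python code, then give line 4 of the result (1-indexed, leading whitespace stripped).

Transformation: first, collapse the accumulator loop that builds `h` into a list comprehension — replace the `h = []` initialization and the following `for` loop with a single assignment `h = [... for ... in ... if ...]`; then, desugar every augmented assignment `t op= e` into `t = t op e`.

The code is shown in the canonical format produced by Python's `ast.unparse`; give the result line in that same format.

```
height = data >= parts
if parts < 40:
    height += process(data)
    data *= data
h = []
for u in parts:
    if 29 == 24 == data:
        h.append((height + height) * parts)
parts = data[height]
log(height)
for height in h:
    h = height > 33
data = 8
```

data = data * data

Transformed code:
height = data >= parts
if parts < 40:
    height = height + process(data)
    data = data * data
h = [(height + height) * parts for u in parts if 29 == 24 == data]
parts = data[height]
log(height)
for height in h:
    h = height > 33
data = 8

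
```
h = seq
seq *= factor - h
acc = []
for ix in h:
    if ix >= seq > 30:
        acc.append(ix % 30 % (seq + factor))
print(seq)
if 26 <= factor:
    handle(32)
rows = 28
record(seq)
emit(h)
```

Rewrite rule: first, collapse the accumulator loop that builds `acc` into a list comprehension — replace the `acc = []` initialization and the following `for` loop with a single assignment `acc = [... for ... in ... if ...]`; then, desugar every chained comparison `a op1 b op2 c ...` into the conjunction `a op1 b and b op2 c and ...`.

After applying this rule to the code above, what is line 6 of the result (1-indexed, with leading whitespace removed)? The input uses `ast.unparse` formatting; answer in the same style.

Transformed code:
h = seq
seq *= factor - h
acc = [ix % 30 % (seq + factor) for ix in h if ix >= seq and seq > 30]
print(seq)
if 26 <= factor:
    handle(32)
rows = 28
record(seq)
emit(h)

handle(32)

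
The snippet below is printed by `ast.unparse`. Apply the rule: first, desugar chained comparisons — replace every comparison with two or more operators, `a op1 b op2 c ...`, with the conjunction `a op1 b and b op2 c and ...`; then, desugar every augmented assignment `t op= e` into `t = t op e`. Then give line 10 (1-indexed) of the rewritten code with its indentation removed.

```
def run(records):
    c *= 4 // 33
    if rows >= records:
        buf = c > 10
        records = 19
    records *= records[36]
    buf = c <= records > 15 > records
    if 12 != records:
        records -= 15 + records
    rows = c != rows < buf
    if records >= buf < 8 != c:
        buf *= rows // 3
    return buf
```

rows = c != rows and rows < buf

Transformed code:
def run(records):
    c = c * (4 // 33)
    if rows >= records:
        buf = c > 10
        records = 19
    records = records * records[36]
    buf = c <= records and records > 15 and (15 > records)
    if 12 != records:
        records = records - (15 + records)
    rows = c != rows and rows < buf
    if records >= buf and buf < 8 and (8 != c):
        buf = buf * (rows // 3)
    return buf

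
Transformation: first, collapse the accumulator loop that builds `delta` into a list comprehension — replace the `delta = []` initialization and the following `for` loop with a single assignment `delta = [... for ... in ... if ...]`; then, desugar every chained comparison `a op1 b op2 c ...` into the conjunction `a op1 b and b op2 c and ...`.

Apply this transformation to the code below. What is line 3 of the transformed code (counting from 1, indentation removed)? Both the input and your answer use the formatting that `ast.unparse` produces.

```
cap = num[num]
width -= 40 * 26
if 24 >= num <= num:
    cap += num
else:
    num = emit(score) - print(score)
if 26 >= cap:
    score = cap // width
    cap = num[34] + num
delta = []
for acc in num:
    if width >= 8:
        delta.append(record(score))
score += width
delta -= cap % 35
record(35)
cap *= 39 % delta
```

Transformed code:
cap = num[num]
width -= 40 * 26
if 24 >= num and num <= num:
    cap += num
else:
    num = emit(score) - print(score)
if 26 >= cap:
    score = cap // width
    cap = num[34] + num
delta = [record(score) for acc in num if width >= 8]
score += width
delta -= cap % 35
record(35)
cap *= 39 % delta

if 24 >= num and num <= num:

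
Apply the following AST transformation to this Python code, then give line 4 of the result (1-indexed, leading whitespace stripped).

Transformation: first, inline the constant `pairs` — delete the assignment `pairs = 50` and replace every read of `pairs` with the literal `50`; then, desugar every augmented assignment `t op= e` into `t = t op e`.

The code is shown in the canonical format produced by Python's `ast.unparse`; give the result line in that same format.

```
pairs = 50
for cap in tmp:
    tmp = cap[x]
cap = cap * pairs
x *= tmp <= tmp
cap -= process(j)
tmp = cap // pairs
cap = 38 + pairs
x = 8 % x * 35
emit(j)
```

Transformed code:
for cap in tmp:
    tmp = cap[x]
cap = cap * 50
x = x * (tmp <= tmp)
cap = cap - process(j)
tmp = cap // 50
cap = 38 + 50
x = 8 % x * 35
emit(j)

x = x * (tmp <= tmp)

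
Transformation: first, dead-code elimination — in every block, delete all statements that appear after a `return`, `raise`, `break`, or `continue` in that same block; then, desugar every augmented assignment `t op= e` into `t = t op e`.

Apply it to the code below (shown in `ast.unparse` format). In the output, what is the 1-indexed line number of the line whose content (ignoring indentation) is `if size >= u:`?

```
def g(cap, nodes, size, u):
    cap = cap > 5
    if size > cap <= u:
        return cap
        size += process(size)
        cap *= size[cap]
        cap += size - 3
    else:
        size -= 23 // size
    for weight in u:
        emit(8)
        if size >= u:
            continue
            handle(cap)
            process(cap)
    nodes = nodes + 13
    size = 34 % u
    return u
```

9

Transformed code:
def g(cap, nodes, size, u):
    cap = cap > 5
    if size > cap <= u:
        return cap
    else:
        size = size - 23 // size
    for weight in u:
        emit(8)
        if size >= u:
            continue
    nodes = nodes + 13
    size = 34 % u
    return u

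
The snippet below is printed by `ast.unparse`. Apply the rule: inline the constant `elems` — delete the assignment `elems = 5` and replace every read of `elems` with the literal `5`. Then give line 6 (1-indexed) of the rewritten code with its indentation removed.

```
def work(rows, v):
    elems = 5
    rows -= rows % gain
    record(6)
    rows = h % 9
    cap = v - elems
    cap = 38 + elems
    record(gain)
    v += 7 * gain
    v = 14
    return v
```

cap = 38 + 5

Transformed code:
def work(rows, v):
    rows -= rows % gain
    record(6)
    rows = h % 9
    cap = v - 5
    cap = 38 + 5
    record(gain)
    v += 7 * gain
    v = 14
    return v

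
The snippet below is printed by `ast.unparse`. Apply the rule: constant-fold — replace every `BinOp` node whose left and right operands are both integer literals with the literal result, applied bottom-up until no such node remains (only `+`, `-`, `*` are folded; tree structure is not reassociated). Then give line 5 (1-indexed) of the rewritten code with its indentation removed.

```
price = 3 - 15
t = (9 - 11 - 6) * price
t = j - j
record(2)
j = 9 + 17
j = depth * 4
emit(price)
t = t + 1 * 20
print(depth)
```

Transformed code:
price = -12
t = -8 * price
t = j - j
record(2)
j = 26
j = depth * 4
emit(price)
t = t + 20
print(depth)

j = 26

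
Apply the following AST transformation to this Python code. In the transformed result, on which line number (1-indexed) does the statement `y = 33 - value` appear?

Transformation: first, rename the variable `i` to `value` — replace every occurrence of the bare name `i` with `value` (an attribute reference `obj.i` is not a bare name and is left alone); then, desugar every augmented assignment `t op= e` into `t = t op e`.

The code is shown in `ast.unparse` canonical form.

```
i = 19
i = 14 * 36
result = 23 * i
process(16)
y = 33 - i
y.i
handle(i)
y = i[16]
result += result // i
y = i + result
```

5

Transformed code:
value = 19
value = 14 * 36
result = 23 * value
process(16)
y = 33 - value
y.i
handle(value)
y = value[16]
result = result + result // value
y = value + result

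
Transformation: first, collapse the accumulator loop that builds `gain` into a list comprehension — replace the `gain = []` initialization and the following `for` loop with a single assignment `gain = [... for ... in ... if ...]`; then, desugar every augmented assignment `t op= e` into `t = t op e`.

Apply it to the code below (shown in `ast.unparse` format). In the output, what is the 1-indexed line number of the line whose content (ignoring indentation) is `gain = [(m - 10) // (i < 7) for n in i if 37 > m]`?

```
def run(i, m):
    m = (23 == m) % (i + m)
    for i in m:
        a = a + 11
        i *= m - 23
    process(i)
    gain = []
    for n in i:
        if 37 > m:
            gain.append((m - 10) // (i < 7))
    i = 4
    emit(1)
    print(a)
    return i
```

Transformed code:
def run(i, m):
    m = (23 == m) % (i + m)
    for i in m:
        a = a + 11
        i = i * (m - 23)
    process(i)
    gain = [(m - 10) // (i < 7) for n in i if 37 > m]
    i = 4
    emit(1)
    print(a)
    return i

7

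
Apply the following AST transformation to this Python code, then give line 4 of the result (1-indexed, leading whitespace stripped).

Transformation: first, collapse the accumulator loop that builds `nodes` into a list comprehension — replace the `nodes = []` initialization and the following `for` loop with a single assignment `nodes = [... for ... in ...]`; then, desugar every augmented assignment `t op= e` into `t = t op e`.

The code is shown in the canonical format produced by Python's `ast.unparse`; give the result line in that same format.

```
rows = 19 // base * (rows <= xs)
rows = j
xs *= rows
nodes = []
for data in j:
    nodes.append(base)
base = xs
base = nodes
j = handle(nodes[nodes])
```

Transformed code:
rows = 19 // base * (rows <= xs)
rows = j
xs = xs * rows
nodes = [base for data in j]
base = xs
base = nodes
j = handle(nodes[nodes])

nodes = [base for data in j]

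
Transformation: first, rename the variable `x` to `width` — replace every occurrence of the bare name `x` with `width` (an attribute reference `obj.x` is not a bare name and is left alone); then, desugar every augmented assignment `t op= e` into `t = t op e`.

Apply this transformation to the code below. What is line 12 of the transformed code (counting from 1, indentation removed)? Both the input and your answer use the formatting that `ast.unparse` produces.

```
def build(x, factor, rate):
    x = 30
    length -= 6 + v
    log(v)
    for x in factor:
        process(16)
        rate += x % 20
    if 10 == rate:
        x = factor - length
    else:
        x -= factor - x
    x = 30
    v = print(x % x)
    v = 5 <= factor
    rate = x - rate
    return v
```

width = 30

Transformed code:
def build(width, factor, rate):
    width = 30
    length = length - (6 + v)
    log(v)
    for width in factor:
        process(16)
        rate = rate + width % 20
    if 10 == rate:
        width = factor - length
    else:
        width = width - (factor - width)
    width = 30
    v = print(width % width)
    v = 5 <= factor
    rate = width - rate
    return v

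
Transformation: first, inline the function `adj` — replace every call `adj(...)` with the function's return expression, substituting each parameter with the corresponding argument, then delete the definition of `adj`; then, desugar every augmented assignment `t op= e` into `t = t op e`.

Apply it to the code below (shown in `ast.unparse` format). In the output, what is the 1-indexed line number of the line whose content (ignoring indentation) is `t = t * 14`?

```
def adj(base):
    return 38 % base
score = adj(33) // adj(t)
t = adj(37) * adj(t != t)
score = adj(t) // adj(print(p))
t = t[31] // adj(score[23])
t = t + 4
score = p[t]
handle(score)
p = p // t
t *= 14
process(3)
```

Transformed code:
score = 38 % 33 // (38 % t)
t = 38 % 37 * (38 % (t != t))
score = 38 % t // (38 % print(p))
t = t[31] // (38 % score[23])
t = t + 4
score = p[t]
handle(score)
p = p // t
t = t * 14
process(3)

9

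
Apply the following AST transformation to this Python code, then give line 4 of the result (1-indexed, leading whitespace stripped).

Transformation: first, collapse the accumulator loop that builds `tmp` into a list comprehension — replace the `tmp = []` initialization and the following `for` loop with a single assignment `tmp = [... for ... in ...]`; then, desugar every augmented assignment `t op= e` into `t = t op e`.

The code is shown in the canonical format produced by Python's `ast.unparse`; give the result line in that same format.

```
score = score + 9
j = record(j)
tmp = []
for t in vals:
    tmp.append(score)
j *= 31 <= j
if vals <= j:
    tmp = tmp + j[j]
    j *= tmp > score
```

Transformed code:
score = score + 9
j = record(j)
tmp = [score for t in vals]
j = j * (31 <= j)
if vals <= j:
    tmp = tmp + j[j]
    j = j * (tmp > score)

j = j * (31 <= j)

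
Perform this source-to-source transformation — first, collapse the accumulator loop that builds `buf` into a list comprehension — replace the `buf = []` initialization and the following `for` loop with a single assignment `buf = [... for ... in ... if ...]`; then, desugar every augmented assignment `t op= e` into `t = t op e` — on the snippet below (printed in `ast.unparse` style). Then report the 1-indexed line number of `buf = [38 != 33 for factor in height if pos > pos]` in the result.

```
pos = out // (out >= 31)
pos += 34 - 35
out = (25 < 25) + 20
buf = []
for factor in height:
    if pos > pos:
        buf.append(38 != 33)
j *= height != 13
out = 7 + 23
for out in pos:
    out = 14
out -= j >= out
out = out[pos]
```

4

Transformed code:
pos = out // (out >= 31)
pos = pos + (34 - 35)
out = (25 < 25) + 20
buf = [38 != 33 for factor in height if pos > pos]
j = j * (height != 13)
out = 7 + 23
for out in pos:
    out = 14
out = out - (j >= out)
out = out[pos]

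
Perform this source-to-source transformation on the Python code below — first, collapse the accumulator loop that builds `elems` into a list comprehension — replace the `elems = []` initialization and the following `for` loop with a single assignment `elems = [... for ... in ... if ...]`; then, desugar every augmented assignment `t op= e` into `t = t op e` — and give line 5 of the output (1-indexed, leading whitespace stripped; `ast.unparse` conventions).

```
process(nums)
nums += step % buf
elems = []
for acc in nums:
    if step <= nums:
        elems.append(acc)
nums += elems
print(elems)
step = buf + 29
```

print(elems)

Transformed code:
process(nums)
nums = nums + step % buf
elems = [acc for acc in nums if step <= nums]
nums = nums + elems
print(elems)
step = buf + 29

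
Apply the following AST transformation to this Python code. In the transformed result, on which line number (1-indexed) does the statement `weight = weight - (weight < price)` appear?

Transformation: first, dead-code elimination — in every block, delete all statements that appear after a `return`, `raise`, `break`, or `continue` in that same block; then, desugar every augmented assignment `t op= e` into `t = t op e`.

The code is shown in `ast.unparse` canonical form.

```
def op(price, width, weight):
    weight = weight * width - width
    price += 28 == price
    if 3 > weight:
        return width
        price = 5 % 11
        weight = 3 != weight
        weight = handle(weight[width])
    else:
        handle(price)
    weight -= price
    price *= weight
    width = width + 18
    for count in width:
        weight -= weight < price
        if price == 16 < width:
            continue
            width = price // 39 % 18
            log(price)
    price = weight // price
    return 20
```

Transformed code:
def op(price, width, weight):
    weight = weight * width - width
    price = price + (28 == price)
    if 3 > weight:
        return width
    else:
        handle(price)
    weight = weight - price
    price = price * weight
    width = width + 18
    for count in width:
        weight = weight - (weight < price)
        if price == 16 < width:
            continue
    price = weight // price
    return 20

12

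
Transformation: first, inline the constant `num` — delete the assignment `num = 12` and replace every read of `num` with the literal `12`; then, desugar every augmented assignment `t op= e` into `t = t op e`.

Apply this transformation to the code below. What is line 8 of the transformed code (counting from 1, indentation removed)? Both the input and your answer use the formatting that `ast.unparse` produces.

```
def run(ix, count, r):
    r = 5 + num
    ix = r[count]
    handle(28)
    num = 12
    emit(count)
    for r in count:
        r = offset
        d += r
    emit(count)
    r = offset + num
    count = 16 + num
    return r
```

Transformed code:
def run(ix, count, r):
    r = 5 + 12
    ix = r[count]
    handle(28)
    emit(count)
    for r in count:
        r = offset
        d = d + r
    emit(count)
    r = offset + 12
    count = 16 + 12
    return r

d = d + r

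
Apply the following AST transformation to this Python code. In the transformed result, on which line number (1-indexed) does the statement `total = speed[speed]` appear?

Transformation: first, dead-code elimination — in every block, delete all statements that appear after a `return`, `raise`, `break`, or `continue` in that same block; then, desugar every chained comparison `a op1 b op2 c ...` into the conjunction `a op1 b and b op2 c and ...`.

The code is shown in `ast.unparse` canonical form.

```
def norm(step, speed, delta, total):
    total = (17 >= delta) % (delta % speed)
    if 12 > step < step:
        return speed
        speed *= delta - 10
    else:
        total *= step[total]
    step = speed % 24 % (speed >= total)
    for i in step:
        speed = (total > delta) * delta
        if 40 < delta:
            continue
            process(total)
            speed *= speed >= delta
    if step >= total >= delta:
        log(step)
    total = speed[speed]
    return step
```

14

Transformed code:
def norm(step, speed, delta, total):
    total = (17 >= delta) % (delta % speed)
    if 12 > step and step < step:
        return speed
    else:
        total *= step[total]
    step = speed % 24 % (speed >= total)
    for i in step:
        speed = (total > delta) * delta
        if 40 < delta:
            continue
    if step >= total and total >= delta:
        log(step)
    total = speed[speed]
    return step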